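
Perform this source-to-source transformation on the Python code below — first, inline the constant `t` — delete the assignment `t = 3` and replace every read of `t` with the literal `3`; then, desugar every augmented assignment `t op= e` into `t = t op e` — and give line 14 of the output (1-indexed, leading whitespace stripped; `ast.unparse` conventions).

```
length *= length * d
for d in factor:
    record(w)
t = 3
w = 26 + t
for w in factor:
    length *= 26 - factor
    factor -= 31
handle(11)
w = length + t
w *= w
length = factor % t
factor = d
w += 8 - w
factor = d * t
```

factor = d * 3

Transformed code:
length = length * (length * d)
for d in factor:
    record(w)
w = 26 + 3
for w in factor:
    length = length * (26 - factor)
    factor = factor - 31
handle(11)
w = length + 3
w = w * w
length = factor % 3
factor = d
w = w + (8 - w)
factor = d * 3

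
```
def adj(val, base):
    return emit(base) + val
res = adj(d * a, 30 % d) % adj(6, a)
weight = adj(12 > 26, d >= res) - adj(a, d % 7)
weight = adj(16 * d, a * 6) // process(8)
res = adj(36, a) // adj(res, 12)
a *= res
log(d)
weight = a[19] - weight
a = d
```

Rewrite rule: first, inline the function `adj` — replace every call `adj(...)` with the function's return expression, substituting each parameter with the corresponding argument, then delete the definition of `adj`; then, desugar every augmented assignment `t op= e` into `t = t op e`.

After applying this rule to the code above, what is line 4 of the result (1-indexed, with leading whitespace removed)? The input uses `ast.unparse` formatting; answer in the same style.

Transformed code:
res = (emit(30 % d) + d * a) % (emit(a) + 6)
weight = emit(d >= res) + (12 > 26) - (emit(d % 7) + a)
weight = (emit(a * 6) + 16 * d) // process(8)
res = (emit(a) + 36) // (emit(12) + res)
a = a * res
log(d)
weight = a[19] - weight
a = d

res = (emit(a) + 36) // (emit(12) + res)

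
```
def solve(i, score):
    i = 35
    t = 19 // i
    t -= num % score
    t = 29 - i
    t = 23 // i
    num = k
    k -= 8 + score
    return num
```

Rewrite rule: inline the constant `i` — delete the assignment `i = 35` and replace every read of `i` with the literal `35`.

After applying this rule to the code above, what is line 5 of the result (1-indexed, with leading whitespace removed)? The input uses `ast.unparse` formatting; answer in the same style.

Transformed code:
def solve(i, score):
    t = 19 // 35
    t -= num % score
    t = 29 - 35
    t = 23 // 35
    num = k
    k -= 8 + score
    return num

t = 23 // 35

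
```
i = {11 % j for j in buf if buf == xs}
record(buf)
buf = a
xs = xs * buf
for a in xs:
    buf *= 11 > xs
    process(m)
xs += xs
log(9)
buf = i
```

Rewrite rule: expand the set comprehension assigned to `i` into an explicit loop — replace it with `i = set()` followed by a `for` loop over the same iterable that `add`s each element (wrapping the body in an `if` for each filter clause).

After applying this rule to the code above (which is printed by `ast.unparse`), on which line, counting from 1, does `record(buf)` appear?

5

Transformed code:
i = set()
for j in buf:
    if buf == xs:
        i.add(11 % j)
record(buf)
buf = a
xs = xs * buf
for a in xs:
    buf *= 11 > xs
    process(m)
xs += xs
log(9)
buf = i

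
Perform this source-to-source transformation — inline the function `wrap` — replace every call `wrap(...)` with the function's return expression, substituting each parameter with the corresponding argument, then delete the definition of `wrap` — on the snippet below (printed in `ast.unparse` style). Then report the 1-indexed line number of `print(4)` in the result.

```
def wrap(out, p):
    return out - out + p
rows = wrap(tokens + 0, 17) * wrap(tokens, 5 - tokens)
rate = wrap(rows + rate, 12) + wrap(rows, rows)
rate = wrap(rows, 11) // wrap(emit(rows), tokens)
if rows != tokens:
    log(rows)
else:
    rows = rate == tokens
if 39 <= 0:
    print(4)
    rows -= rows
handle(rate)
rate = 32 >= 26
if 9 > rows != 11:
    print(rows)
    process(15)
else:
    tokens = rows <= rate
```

9

Transformed code:
rows = (tokens + 0 - (tokens + 0) + 17) * (tokens - tokens + (5 - tokens))
rate = rows + rate - (rows + rate) + 12 + (rows - rows + rows)
rate = (rows - rows + 11) // (emit(rows) - emit(rows) + tokens)
if rows != tokens:
    log(rows)
else:
    rows = rate == tokens
if 39 <= 0:
    print(4)
    rows -= rows
handle(rate)
rate = 32 >= 26
if 9 > rows != 11:
    print(rows)
    process(15)
else:
    tokens = rows <= rate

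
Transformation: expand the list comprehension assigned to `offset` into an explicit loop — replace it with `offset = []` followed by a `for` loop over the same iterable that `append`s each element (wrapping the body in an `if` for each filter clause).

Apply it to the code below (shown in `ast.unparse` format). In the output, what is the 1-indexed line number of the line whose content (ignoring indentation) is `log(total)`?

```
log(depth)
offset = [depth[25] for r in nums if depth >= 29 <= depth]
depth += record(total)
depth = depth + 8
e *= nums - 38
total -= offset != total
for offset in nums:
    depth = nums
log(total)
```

Transformed code:
log(depth)
offset = []
for r in nums:
    if depth >= 29 <= depth:
        offset.append(depth[25])
depth += record(total)
depth = depth + 8
e *= nums - 38
total -= offset != total
for offset in nums:
    depth = nums
log(total)

12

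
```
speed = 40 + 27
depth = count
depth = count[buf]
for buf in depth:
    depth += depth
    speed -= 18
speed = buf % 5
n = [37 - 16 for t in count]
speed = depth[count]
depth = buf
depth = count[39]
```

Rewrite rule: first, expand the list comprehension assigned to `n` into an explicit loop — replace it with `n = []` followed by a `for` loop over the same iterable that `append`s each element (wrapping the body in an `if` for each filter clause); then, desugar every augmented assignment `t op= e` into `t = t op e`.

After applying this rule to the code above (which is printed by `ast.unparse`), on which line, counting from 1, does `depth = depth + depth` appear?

Transformed code:
speed = 40 + 27
depth = count
depth = count[buf]
for buf in depth:
    depth = depth + depth
    speed = speed - 18
speed = buf % 5
n = []
for t in count:
    n.append(37 - 16)
speed = depth[count]
depth = buf
depth = count[39]

5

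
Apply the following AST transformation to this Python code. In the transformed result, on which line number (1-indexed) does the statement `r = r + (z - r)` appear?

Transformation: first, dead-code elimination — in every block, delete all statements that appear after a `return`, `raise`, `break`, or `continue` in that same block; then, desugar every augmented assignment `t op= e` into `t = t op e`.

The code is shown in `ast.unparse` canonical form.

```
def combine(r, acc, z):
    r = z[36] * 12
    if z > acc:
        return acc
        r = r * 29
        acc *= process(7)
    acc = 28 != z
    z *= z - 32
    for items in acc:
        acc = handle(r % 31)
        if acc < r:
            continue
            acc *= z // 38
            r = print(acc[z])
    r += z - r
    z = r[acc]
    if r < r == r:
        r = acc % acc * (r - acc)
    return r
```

11

Transformed code:
def combine(r, acc, z):
    r = z[36] * 12
    if z > acc:
        return acc
    acc = 28 != z
    z = z * (z - 32)
    for items in acc:
        acc = handle(r % 31)
        if acc < r:
            continue
    r = r + (z - r)
    z = r[acc]
    if r < r == r:
        r = acc % acc * (r - acc)
    return r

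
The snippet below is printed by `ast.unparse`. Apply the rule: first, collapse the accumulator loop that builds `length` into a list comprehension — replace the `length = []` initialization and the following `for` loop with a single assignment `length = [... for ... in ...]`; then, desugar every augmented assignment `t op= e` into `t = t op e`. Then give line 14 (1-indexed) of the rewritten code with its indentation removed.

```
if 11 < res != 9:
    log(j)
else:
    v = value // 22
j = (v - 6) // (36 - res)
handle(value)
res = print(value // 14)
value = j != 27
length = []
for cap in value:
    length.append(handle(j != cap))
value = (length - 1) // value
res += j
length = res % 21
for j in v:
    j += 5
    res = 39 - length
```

j = j + 5

Transformed code:
if 11 < res != 9:
    log(j)
else:
    v = value // 22
j = (v - 6) // (36 - res)
handle(value)
res = print(value // 14)
value = j != 27
length = [handle(j != cap) for cap in value]
value = (length - 1) // value
res = res + j
length = res % 21
for j in v:
    j = j + 5
    res = 39 - length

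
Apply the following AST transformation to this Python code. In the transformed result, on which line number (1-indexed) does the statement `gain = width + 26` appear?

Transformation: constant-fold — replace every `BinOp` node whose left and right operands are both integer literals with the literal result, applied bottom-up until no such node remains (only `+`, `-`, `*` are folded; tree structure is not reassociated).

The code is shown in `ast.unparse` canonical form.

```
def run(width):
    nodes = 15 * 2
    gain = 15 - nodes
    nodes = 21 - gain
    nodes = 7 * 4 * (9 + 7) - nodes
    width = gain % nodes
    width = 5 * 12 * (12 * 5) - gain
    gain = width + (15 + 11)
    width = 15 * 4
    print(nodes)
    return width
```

Transformed code:
def run(width):
    nodes = 30
    gain = 15 - nodes
    nodes = 21 - gain
    nodes = 448 - nodes
    width = gain % nodes
    width = 3600 - gain
    gain = width + 26
    width = 60
    print(nodes)
    return width

8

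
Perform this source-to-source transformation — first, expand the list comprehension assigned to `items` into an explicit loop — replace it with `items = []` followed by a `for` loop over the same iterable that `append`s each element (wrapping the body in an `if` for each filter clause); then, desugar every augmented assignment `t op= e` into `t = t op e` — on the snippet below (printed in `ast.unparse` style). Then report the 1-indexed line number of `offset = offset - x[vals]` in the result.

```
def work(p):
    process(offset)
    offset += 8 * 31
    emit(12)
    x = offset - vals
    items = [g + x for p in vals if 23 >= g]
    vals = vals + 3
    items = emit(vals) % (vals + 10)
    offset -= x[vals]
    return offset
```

Transformed code:
def work(p):
    process(offset)
    offset = offset + 8 * 31
    emit(12)
    x = offset - vals
    items = []
    for p in vals:
        if 23 >= g:
            items.append(g + x)
    vals = vals + 3
    items = emit(vals) % (vals + 10)
    offset = offset - x[vals]
    return offset

12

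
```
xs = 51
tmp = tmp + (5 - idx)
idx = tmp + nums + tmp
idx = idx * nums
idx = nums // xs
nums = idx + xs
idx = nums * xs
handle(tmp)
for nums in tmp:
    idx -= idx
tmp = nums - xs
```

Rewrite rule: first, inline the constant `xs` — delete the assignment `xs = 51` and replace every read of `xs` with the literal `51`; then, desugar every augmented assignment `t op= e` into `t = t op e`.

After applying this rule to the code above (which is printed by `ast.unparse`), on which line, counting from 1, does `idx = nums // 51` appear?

4

Transformed code:
tmp = tmp + (5 - idx)
idx = tmp + nums + tmp
idx = idx * nums
idx = nums // 51
nums = idx + 51
idx = nums * 51
handle(tmp)
for nums in tmp:
    idx = idx - idx
tmp = nums - 51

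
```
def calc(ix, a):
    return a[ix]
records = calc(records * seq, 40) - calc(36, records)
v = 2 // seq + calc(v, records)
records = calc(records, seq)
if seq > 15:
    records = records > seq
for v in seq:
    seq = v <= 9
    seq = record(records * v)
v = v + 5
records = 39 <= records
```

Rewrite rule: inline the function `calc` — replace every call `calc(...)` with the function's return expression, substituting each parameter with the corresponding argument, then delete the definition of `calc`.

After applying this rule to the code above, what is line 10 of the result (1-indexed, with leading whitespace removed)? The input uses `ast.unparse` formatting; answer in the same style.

Transformed code:
records = 40[records * seq] - records[36]
v = 2 // seq + records[v]
records = seq[records]
if seq > 15:
    records = records > seq
for v in seq:
    seq = v <= 9
    seq = record(records * v)
v = v + 5
records = 39 <= records

records = 39 <= records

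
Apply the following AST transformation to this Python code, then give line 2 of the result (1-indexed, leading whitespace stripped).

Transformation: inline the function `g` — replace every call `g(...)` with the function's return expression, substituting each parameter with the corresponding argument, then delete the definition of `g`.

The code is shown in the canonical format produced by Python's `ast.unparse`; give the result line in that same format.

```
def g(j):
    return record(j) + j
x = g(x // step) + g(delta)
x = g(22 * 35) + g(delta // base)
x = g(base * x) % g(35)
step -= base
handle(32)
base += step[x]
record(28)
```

Transformed code:
x = record(x // step) + x // step + (record(delta) + delta)
x = record(22 * 35) + 22 * 35 + (record(delta // base) + delta // base)
x = (record(base * x) + base * x) % (record(35) + 35)
step -= base
handle(32)
base += step[x]
record(28)

x = record(22 * 35) + 22 * 35 + (record(delta // base) + delta // base)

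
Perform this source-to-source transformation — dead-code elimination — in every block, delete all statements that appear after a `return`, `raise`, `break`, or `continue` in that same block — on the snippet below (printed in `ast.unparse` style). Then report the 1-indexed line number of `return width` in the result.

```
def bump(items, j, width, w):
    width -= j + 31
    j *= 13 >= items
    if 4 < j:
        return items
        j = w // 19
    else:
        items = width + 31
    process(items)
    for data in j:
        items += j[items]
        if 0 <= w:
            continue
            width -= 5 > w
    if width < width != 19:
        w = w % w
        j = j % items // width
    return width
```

16

Transformed code:
def bump(items, j, width, w):
    width -= j + 31
    j *= 13 >= items
    if 4 < j:
        return items
    else:
        items = width + 31
    process(items)
    for data in j:
        items += j[items]
        if 0 <= w:
            continue
    if width < width != 19:
        w = w % w
        j = j % items // width
    return width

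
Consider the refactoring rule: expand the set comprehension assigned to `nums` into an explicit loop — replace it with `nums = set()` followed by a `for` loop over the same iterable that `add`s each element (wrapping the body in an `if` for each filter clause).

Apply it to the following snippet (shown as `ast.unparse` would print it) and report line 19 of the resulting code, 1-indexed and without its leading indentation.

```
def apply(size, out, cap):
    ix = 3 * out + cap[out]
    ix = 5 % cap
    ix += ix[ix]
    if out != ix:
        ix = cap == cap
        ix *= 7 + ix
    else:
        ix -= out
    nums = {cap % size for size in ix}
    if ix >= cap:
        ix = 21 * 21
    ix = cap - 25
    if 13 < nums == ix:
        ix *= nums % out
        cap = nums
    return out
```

return out

Transformed code:
def apply(size, out, cap):
    ix = 3 * out + cap[out]
    ix = 5 % cap
    ix += ix[ix]
    if out != ix:
        ix = cap == cap
        ix *= 7 + ix
    else:
        ix -= out
    nums = set()
    for size in ix:
        nums.add(cap % size)
    if ix >= cap:
        ix = 21 * 21
    ix = cap - 25
    if 13 < nums == ix:
        ix *= nums % out
        cap = nums
    return out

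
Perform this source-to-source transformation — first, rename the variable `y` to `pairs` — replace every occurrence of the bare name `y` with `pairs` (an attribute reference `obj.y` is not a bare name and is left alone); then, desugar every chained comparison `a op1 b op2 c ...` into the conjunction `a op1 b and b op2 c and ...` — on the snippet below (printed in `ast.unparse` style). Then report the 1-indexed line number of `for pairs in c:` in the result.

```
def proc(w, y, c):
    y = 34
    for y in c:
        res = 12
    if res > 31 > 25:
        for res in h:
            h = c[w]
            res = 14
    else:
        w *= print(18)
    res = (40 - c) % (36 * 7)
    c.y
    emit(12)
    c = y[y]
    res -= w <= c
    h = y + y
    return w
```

3

Transformed code:
def proc(w, pairs, c):
    pairs = 34
    for pairs in c:
        res = 12
    if res > 31 and 31 > 25:
        for res in h:
            h = c[w]
            res = 14
    else:
        w *= print(18)
    res = (40 - c) % (36 * 7)
    c.y
    emit(12)
    c = pairs[pairs]
    res -= w <= c
    h = pairs + pairs
    return w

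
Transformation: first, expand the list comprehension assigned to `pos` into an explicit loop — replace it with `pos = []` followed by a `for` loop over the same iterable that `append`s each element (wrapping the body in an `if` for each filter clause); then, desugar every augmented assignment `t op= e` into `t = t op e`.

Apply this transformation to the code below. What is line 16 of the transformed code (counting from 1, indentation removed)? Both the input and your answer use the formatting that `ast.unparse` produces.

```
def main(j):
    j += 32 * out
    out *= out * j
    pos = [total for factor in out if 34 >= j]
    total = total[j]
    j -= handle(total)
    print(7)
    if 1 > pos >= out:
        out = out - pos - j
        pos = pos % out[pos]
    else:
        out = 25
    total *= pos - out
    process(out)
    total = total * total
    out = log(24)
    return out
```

Transformed code:
def main(j):
    j = j + 32 * out
    out = out * (out * j)
    pos = []
    for factor in out:
        if 34 >= j:
            pos.append(total)
    total = total[j]
    j = j - handle(total)
    print(7)
    if 1 > pos >= out:
        out = out - pos - j
        pos = pos % out[pos]
    else:
        out = 25
    total = total * (pos - out)
    process(out)
    total = total * total
    out = log(24)
    return out

total = total * (pos - out)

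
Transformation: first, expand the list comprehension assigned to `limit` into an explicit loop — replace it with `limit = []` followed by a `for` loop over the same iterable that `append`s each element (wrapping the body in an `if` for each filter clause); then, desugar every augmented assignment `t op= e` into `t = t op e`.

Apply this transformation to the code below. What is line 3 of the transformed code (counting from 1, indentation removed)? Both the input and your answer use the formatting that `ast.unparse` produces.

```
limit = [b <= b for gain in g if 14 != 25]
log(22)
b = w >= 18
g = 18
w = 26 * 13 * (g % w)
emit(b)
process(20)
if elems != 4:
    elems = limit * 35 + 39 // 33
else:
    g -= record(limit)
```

Transformed code:
limit = []
for gain in g:
    if 14 != 25:
        limit.append(b <= b)
log(22)
b = w >= 18
g = 18
w = 26 * 13 * (g % w)
emit(b)
process(20)
if elems != 4:
    elems = limit * 35 + 39 // 33
else:
    g = g - record(limit)

if 14 != 25:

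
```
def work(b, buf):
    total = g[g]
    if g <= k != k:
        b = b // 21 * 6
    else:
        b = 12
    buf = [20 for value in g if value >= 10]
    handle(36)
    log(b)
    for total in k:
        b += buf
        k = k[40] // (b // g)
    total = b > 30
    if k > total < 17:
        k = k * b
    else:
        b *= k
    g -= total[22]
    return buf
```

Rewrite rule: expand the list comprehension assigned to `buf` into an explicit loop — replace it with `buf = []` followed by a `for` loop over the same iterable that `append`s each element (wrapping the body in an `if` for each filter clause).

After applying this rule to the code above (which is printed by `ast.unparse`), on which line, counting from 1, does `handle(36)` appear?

Transformed code:
def work(b, buf):
    total = g[g]
    if g <= k != k:
        b = b // 21 * 6
    else:
        b = 12
    buf = []
    for value in g:
        if value >= 10:
            buf.append(20)
    handle(36)
    log(b)
    for total in k:
        b += buf
        k = k[40] // (b // g)
    total = b > 30
    if k > total < 17:
        k = k * b
    else:
        b *= k
    g -= total[22]
    return buf

11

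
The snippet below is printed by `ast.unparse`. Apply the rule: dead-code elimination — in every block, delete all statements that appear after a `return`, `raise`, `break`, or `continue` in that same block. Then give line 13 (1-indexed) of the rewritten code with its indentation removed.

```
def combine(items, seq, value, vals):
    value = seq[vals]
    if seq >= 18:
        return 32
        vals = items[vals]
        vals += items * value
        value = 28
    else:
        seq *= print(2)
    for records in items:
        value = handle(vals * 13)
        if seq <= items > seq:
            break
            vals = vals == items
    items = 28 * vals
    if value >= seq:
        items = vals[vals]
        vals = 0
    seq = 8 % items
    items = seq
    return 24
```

Transformed code:
def combine(items, seq, value, vals):
    value = seq[vals]
    if seq >= 18:
        return 32
    else:
        seq *= print(2)
    for records in items:
        value = handle(vals * 13)
        if seq <= items > seq:
            break
    items = 28 * vals
    if value >= seq:
        items = vals[vals]
        vals = 0
    seq = 8 % items
    items = seq
    return 24

items = vals[vals]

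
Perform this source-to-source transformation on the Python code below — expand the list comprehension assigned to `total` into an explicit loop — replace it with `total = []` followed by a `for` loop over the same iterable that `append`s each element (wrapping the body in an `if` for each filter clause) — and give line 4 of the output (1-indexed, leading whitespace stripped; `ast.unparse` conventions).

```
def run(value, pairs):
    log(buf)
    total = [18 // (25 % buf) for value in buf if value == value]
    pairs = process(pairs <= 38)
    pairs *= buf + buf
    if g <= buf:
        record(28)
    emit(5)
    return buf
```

for value in buf:

Transformed code:
def run(value, pairs):
    log(buf)
    total = []
    for value in buf:
        if value == value:
            total.append(18 // (25 % buf))
    pairs = process(pairs <= 38)
    pairs *= buf + buf
    if g <= buf:
        record(28)
    emit(5)
    return buf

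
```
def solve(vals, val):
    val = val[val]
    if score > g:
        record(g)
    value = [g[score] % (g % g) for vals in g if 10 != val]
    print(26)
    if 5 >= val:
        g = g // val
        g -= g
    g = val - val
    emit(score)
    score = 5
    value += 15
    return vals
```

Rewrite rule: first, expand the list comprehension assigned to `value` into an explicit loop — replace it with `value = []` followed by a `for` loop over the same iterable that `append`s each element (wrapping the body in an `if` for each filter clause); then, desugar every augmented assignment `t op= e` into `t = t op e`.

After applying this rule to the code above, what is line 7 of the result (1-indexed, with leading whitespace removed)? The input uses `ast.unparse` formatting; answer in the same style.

Transformed code:
def solve(vals, val):
    val = val[val]
    if score > g:
        record(g)
    value = []
    for vals in g:
        if 10 != val:
            value.append(g[score] % (g % g))
    print(26)
    if 5 >= val:
        g = g // val
        g = g - g
    g = val - val
    emit(score)
    score = 5
    value = value + 15
    return vals

if 10 != val:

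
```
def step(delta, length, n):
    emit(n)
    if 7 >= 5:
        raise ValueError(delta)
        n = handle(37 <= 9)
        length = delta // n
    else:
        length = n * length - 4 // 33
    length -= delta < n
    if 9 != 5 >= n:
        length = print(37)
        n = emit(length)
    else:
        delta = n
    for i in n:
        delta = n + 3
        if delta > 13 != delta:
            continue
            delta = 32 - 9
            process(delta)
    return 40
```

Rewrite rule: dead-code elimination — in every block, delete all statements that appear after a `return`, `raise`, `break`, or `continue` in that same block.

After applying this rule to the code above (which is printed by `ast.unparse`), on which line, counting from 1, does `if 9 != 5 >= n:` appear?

Transformed code:
def step(delta, length, n):
    emit(n)
    if 7 >= 5:
        raise ValueError(delta)
    else:
        length = n * length - 4 // 33
    length -= delta < n
    if 9 != 5 >= n:
        length = print(37)
        n = emit(length)
    else:
        delta = n
    for i in n:
        delta = n + 3
        if delta > 13 != delta:
            continue
    return 40

8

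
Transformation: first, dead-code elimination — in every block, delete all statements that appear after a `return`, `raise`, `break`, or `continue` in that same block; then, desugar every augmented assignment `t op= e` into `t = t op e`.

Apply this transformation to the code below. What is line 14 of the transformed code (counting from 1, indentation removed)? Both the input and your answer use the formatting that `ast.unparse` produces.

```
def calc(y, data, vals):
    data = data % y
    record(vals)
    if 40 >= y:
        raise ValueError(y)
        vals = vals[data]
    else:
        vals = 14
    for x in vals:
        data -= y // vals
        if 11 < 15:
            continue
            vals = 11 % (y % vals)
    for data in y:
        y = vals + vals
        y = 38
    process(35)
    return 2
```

Transformed code:
def calc(y, data, vals):
    data = data % y
    record(vals)
    if 40 >= y:
        raise ValueError(y)
    else:
        vals = 14
    for x in vals:
        data = data - y // vals
        if 11 < 15:
            continue
    for data in y:
        y = vals + vals
        y = 38
    process(35)
    return 2

y = 38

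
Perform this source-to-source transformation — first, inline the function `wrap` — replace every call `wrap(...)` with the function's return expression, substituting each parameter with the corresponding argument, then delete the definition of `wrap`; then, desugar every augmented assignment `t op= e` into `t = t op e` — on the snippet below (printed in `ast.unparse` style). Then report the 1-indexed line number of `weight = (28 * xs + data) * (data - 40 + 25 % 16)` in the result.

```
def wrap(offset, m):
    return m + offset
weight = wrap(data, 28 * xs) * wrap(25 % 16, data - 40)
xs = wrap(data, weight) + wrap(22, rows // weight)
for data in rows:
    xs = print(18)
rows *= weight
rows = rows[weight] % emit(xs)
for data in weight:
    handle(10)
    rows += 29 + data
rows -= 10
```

Transformed code:
weight = (28 * xs + data) * (data - 40 + 25 % 16)
xs = weight + data + (rows // weight + 22)
for data in rows:
    xs = print(18)
rows = rows * weight
rows = rows[weight] % emit(xs)
for data in weight:
    handle(10)
    rows = rows + (29 + data)
rows = rows - 10

1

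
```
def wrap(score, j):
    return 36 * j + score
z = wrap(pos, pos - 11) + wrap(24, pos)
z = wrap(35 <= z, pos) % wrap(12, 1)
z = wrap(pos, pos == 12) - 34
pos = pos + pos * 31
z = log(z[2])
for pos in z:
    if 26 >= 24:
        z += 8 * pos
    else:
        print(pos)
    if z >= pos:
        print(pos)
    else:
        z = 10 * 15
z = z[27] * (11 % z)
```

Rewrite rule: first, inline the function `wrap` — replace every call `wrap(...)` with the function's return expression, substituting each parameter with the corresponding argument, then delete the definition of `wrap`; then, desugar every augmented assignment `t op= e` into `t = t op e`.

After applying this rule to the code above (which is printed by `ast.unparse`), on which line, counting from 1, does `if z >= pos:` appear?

11

Transformed code:
z = 36 * (pos - 11) + pos + (36 * pos + 24)
z = (36 * pos + (35 <= z)) % (36 * 1 + 12)
z = 36 * (pos == 12) + pos - 34
pos = pos + pos * 31
z = log(z[2])
for pos in z:
    if 26 >= 24:
        z = z + 8 * pos
    else:
        print(pos)
    if z >= pos:
        print(pos)
    else:
        z = 10 * 15
z = z[27] * (11 % z)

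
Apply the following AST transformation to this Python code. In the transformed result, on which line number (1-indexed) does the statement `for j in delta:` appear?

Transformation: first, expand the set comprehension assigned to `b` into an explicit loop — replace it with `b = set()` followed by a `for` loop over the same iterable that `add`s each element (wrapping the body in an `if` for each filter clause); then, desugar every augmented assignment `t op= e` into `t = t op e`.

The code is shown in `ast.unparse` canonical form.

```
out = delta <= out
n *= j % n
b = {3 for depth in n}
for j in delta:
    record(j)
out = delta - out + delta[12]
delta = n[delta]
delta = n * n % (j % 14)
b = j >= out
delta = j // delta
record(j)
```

Transformed code:
out = delta <= out
n = n * (j % n)
b = set()
for depth in n:
    b.add(3)
for j in delta:
    record(j)
out = delta - out + delta[12]
delta = n[delta]
delta = n * n % (j % 14)
b = j >= out
delta = j // delta
record(j)

6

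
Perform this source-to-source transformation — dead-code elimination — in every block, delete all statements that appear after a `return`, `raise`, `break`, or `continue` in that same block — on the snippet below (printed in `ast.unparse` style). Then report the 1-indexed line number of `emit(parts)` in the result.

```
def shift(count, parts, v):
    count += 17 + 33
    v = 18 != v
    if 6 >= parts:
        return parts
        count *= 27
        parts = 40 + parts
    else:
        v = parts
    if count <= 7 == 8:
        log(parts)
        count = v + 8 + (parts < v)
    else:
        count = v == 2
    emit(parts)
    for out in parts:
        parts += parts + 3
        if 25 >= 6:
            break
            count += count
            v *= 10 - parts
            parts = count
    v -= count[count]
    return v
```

Transformed code:
def shift(count, parts, v):
    count += 17 + 33
    v = 18 != v
    if 6 >= parts:
        return parts
    else:
        v = parts
    if count <= 7 == 8:
        log(parts)
        count = v + 8 + (parts < v)
    else:
        count = v == 2
    emit(parts)
    for out in parts:
        parts += parts + 3
        if 25 >= 6:
            break
    v -= count[count]
    return v

13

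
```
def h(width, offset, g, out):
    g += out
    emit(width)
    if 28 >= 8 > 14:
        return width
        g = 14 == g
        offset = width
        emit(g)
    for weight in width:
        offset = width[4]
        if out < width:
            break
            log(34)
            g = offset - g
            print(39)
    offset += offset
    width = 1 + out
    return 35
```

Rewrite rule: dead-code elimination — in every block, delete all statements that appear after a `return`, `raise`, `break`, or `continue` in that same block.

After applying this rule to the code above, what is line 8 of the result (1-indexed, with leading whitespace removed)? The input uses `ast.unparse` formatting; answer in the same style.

Transformed code:
def h(width, offset, g, out):
    g += out
    emit(width)
    if 28 >= 8 > 14:
        return width
    for weight in width:
        offset = width[4]
        if out < width:
            break
    offset += offset
    width = 1 + out
    return 35

if out < width:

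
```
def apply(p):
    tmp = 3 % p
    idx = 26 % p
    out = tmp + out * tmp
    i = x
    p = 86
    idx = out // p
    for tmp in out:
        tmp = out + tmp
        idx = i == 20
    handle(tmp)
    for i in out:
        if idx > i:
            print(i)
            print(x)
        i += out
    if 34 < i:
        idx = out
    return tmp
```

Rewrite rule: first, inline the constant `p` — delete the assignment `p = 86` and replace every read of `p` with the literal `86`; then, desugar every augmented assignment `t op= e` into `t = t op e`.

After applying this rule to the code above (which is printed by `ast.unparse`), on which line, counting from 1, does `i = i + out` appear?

Transformed code:
def apply(p):
    tmp = 3 % 86
    idx = 26 % 86
    out = tmp + out * tmp
    i = x
    idx = out // 86
    for tmp in out:
        tmp = out + tmp
        idx = i == 20
    handle(tmp)
    for i in out:
        if idx > i:
            print(i)
            print(x)
        i = i + out
    if 34 < i:
        idx = out
    return tmp

15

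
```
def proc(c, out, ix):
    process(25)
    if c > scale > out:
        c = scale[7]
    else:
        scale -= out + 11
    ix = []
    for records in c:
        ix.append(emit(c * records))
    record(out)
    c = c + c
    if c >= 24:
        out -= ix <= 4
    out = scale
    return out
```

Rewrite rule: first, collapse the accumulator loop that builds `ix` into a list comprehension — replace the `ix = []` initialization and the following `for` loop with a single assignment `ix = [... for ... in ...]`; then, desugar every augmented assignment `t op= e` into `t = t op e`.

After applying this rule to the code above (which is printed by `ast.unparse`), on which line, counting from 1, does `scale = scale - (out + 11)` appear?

Transformed code:
def proc(c, out, ix):
    process(25)
    if c > scale > out:
        c = scale[7]
    else:
        scale = scale - (out + 11)
    ix = [emit(c * records) for records in c]
    record(out)
    c = c + c
    if c >= 24:
        out = out - (ix <= 4)
    out = scale
    return out

6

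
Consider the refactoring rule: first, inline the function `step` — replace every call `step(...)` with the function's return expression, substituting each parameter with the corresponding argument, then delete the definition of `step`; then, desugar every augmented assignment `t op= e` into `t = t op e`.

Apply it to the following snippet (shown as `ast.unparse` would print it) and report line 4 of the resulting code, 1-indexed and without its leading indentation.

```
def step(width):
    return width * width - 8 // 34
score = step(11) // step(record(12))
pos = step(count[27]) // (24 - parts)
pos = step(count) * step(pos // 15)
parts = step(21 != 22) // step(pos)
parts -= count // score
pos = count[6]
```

parts = ((21 != 22) * (21 != 22) - 8 // 34) // (pos * pos - 8 // 34)

Transformed code:
score = (11 * 11 - 8 // 34) // (record(12) * record(12) - 8 // 34)
pos = (count[27] * count[27] - 8 // 34) // (24 - parts)
pos = (count * count - 8 // 34) * (pos // 15 * (pos // 15) - 8 // 34)
parts = ((21 != 22) * (21 != 22) - 8 // 34) // (pos * pos - 8 // 34)
parts = parts - count // score
pos = count[6]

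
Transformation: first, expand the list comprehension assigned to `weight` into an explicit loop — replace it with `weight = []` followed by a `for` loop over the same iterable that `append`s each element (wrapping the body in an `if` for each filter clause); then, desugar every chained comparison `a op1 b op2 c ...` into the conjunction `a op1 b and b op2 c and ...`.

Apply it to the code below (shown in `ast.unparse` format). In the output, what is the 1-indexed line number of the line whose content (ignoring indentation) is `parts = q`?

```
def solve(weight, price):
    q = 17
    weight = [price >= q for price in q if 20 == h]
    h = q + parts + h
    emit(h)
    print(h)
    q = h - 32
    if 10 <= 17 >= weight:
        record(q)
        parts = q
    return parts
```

13

Transformed code:
def solve(weight, price):
    q = 17
    weight = []
    for price in q:
        if 20 == h:
            weight.append(price >= q)
    h = q + parts + h
    emit(h)
    print(h)
    q = h - 32
    if 10 <= 17 and 17 >= weight:
        record(q)
        parts = q
    return parts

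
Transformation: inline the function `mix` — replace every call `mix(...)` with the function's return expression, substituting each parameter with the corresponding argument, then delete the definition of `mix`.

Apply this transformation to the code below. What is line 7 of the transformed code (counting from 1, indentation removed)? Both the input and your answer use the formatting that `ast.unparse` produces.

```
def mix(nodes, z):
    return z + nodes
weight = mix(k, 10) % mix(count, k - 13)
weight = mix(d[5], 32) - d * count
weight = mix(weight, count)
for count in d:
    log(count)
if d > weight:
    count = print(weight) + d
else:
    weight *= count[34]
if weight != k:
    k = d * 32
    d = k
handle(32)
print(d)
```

count = print(weight) + d

Transformed code:
weight = (10 + k) % (k - 13 + count)
weight = 32 + d[5] - d * count
weight = count + weight
for count in d:
    log(count)
if d > weight:
    count = print(weight) + d
else:
    weight *= count[34]
if weight != k:
    k = d * 32
    d = k
handle(32)
print(d)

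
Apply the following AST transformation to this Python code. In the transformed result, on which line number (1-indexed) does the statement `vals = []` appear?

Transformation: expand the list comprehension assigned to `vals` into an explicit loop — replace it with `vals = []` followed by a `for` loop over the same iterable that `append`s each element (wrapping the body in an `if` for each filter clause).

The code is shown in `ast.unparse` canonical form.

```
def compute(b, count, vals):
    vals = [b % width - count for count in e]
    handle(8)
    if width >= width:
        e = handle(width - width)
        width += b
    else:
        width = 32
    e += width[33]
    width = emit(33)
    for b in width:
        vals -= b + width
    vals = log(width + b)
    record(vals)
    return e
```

Transformed code:
def compute(b, count, vals):
    vals = []
    for count in e:
        vals.append(b % width - count)
    handle(8)
    if width >= width:
        e = handle(width - width)
        width += b
    else:
        width = 32
    e += width[33]
    width = emit(33)
    for b in width:
        vals -= b + width
    vals = log(width + b)
    record(vals)
    return e

2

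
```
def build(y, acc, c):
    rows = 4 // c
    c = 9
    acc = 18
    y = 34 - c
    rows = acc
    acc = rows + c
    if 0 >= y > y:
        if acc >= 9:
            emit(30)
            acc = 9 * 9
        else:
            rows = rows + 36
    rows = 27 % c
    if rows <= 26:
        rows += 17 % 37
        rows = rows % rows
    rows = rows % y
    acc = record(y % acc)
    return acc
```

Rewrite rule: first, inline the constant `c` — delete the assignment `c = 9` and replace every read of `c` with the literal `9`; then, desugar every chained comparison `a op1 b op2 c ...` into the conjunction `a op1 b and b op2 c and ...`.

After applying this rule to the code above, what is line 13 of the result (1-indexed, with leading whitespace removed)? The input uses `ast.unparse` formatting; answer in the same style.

rows = 27 % 9

Transformed code:
def build(y, acc, c):
    rows = 4 // 9
    acc = 18
    y = 34 - 9
    rows = acc
    acc = rows + 9
    if 0 >= y and y > y:
        if acc >= 9:
            emit(30)
            acc = 9 * 9
        else:
            rows = rows + 36
    rows = 27 % 9
    if rows <= 26:
        rows += 17 % 37
        rows = rows % rows
    rows = rows % y
    acc = record(y % acc)
    return acc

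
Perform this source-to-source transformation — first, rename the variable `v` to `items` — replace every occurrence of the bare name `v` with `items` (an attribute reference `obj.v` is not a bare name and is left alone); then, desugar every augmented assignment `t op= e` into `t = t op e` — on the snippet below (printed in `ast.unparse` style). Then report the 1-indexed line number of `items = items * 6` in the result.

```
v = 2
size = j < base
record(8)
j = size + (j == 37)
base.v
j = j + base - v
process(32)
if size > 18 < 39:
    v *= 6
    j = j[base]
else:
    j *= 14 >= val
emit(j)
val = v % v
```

9

Transformed code:
items = 2
size = j < base
record(8)
j = size + (j == 37)
base.v
j = j + base - items
process(32)
if size > 18 < 39:
    items = items * 6
    j = j[base]
else:
    j = j * (14 >= val)
emit(j)
val = items % items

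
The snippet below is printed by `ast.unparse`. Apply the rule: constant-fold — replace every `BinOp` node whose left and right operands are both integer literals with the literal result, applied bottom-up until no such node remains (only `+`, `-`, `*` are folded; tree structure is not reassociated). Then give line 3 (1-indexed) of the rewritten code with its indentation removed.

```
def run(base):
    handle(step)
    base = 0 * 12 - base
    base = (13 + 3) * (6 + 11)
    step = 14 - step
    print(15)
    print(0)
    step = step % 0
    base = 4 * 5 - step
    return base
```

Transformed code:
def run(base):
    handle(step)
    base = 0 - base
    base = 272
    step = 14 - step
    print(15)
    print(0)
    step = step % 0
    base = 20 - step
    return base

base = 0 - base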